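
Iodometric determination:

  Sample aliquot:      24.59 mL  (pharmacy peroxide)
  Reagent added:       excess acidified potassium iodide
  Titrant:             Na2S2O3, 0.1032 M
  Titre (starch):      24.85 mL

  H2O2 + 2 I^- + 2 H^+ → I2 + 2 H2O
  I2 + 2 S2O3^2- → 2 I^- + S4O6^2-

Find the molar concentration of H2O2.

0.05215 M

n(S2O3^2-) = 0.02485 × 0.1032 = 2.565 × 10^-3 mol
n(I2) = n(S2O3^2-)/2 = 1.282 × 10^-3 mol
n(H2O2) in the aliquot = 1.282 × 10^-3 mol (1:1 ratio)
[H2O2] = 1.282 × 10^-3 / 0.02459 = 0.05215 mol/L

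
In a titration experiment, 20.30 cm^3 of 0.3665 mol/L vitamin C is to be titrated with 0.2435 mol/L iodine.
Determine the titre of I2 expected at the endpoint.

30.55 mL

C6H8O6 + I2 → C6H6O6 + 2 HI
n(C6H8O6) = 0.02030 L × 0.3665 mol/L = 7.440 × 10^-3 mol
n(I2) = 7.440 × 10^-3 mol (1:1 stoichiometry)
V(I2) = 7.440 × 10^-3 mol / 0.2435 mol/L = 0.03055 L = 30.55 mL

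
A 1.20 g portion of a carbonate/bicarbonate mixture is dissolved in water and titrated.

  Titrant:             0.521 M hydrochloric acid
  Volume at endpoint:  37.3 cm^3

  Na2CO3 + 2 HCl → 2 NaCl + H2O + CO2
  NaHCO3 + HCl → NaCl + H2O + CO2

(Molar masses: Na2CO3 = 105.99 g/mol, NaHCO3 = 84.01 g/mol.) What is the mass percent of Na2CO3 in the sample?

n(HCl) = 0.0373 × 0.521 = 0.0194 mol
Let x = n(Na2CO3), y = n(NaHCO3).
Titrant: 2x + 1y = 0.0194;  mass: 105.99x + 84.01y = 1.20
Solving, x = 6.97 × 10^-3 mol, y = 5.49 × 10^-3 mol
mass of Na2CO3 = 6.97 × 10^-3 × 105.99 = 0.739 g
% Na2CO3 = 0.739 / 1.20 × 100 = 61.6 %

61.6 %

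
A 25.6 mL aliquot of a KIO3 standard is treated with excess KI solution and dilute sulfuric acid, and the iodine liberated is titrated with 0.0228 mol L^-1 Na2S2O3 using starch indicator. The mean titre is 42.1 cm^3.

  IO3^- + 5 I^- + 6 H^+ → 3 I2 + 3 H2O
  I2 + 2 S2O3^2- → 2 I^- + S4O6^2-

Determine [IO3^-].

n(S2O3^2-) = 0.0421 × 0.0228 = 9.60 × 10^-4 mol
n(I2) = n(S2O3^2-)/2 = 4.80 × 10^-4 mol
From the 1:3 ratio, n(IO3^-) in the aliquot = 1/3 × 4.80 × 10^-4 = 1.60 × 10^-4 mol
[IO3^-] = 1.60 × 10^-4 / 0.0256 = 0.00625 mol/L

0.00625 mol/L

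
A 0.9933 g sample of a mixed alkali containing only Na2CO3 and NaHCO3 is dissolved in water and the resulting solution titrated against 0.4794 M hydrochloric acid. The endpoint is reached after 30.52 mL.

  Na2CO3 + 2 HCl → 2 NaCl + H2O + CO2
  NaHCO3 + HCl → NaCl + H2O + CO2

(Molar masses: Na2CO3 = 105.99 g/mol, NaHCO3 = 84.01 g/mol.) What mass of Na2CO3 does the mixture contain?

n(HCl) = 0.03052 × 0.4794 = 0.01463 mol
Let x = n(Na2CO3), y = n(NaHCO3).
Titrant: 2x + 1y = 0.01463;  mass: 105.99x + 84.01y = 0.9933
Solving, x = 3.803 × 10^-3 mol, y = 7.026 × 10^-3 mol
mass of Na2CO3 = 3.803 × 10^-3 × 105.99 = 0.4030 g

0.4030 g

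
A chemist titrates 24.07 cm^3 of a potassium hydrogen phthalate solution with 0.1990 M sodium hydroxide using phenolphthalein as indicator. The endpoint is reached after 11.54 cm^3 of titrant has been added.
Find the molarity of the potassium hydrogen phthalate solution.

KHC8H4O4 + NaOH → KNaC8H4O4 + H2O
n(NaOH) = 0.01154 L × 0.1990 mol/L = 2.296 × 10^-3 mol
n(KHC8H4O4) = 2.296 × 10^-3 mol (1:1 mole ratio)
[KHC8H4O4] = 2.296 × 10^-3 mol / 0.02407 L = 0.09541 mol/L

0.09541 M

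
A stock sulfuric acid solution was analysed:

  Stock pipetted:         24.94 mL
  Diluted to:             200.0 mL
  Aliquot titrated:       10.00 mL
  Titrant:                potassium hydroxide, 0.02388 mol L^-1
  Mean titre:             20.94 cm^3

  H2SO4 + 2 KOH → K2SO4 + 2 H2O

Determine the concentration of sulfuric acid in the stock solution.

0.2005 mol/L

n(KOH) = 0.02094 × 0.02388 = 5.000 × 10^-4 mol
From the 1:2 ratio, n(H2SO4) in the aliquot = 1/2 × 5.000 × 10^-4 = 2.500 × 10^-4 mol
[H2SO4]_dilute = 2.500 × 10^-4 / 0.01000 = 0.02500 mol/L
Dilution factor = 200.0 / 24.94 = 8.019
[H2SO4]_stock = 0.02500 × 8.019 = 0.2005 mol/L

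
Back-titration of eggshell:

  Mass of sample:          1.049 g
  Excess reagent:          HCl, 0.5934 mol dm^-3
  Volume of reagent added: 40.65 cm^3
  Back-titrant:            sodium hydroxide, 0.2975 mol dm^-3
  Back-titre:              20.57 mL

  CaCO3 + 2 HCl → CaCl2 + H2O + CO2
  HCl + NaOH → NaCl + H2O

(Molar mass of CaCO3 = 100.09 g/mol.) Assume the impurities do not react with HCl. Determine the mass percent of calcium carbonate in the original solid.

n(HCl) added = 0.04065 × 0.5934 = 0.02412 mol
n(NaOH) used in back-titration = 0.02057 × 0.2975 = 6.120 × 10^-3 mol
n(HCl) left over = 6.120 × 10^-3 mol (1:1 ratio)
n(HCl) consumed by analyte = 0.02412 − 6.120 × 10^-3 = 0.01800 mol
From the 1:2 ratio, n(CaCO3) = 1/2 × 0.01800 = 9.001 × 10^-3 mol
mass of CaCO3 = 9.001 × 10^-3 × 100.09 = 0.9009 g
% CaCO3 = 0.9009 / 1.049 × 100 = 85.88 %

85.88 %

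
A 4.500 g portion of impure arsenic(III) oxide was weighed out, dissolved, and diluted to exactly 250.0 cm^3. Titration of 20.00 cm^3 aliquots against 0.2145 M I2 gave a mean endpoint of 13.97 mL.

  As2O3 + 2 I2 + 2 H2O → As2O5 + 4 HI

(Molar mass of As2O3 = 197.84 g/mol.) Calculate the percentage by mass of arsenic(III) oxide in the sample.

n(I2) per titration = 0.01397 × 0.2145 = 2.997 × 10^-3 mol
From the 1:2 ratio, n(As2O3) in each aliquot = 1/2 × 2.997 × 10^-3 = 1.498 × 10^-3 mol
n(As2O3) in the whole flask = 1.498 × 10^-3 × 250.0/20.00 = 0.01873 mol
mass of As2O3 = 0.01873 × 197.84 = 3.705 g
% As2O3 = 3.705 / 4.500 × 100 = 82.34 %

82.34 %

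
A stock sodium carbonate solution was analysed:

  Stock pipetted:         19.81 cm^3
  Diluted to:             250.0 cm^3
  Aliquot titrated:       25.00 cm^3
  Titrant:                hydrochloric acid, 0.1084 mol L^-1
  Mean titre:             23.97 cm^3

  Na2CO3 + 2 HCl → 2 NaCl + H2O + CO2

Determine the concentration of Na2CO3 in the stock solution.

n(HCl) = 0.02397 × 0.1084 = 2.598 × 10^-3 mol
From the 1:2 ratio, n(Na2CO3) in the aliquot = 1/2 × 2.598 × 10^-3 = 1.299 × 10^-3 mol
[Na2CO3]_dilute = 1.299 × 10^-3 / 0.02500 = 0.05197 mol/L
Dilution factor = 250.0 / 19.81 = 12.62
[Na2CO3]_stock = 0.05197 × 12.62 = 0.6558 mol/L

0.6558 mol/L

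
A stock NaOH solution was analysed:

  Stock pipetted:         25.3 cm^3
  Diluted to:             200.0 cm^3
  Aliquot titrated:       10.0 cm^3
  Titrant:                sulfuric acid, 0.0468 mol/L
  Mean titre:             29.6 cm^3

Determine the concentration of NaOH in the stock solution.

2 NaOH + H2SO4 → Na2SO4 + 2 H2O
n(H2SO4) = 0.0296 × 0.0468 = 1.39 × 10^-3 mol
From the 2:1 ratio, n(NaOH) in the aliquot = 2/1 × 1.39 × 10^-3 = 2.77 × 10^-3 mol
[NaOH]_dilute = 2.77 × 10^-3 / 0.0100 = 0.277 mol/L
Dilution factor = 200.0 / 25.3 = 7.905
[NaOH]_stock = 0.277 × 7.905 = 2.19 mol/L

2.19 mol/L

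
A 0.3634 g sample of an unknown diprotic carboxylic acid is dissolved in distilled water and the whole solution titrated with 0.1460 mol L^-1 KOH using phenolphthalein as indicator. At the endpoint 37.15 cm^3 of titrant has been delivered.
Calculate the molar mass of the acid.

134.0 g/mol

n(KOH) = 0.03715 L × 0.1460 mol/L = 5.424 × 10^-3 mol
From the 1:2 ratio, n(H2A) = 1/2 × 5.424 × 10^-3 = 2.712 × 10^-3 mol
M = m / n = 0.3634 g / 2.712 × 10^-3 mol = 134.0 g/mol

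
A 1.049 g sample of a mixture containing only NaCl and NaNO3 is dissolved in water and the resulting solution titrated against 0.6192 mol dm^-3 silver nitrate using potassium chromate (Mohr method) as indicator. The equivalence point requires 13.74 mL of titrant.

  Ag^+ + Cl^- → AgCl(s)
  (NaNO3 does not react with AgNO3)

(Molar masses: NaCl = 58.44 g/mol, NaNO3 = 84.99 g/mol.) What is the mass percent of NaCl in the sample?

n(AgNO3) = 0.01374 × 0.6192 = 8.508 × 10^-3 mol
Let x = n(NaCl), y = n(NaNO3).
Titrant: 1x = 8.508 × 10^-3;  mass: 58.44x + 84.99y = 1.049
Solving, x = 8.508 × 10^-3 mol, y = 6.493 × 10^-3 mol
mass of NaCl = 8.508 × 10^-3 × 58.44 = 0.4972 g
% NaCl = 0.4972 / 1.049 × 100 = 47.40 %

47.40 %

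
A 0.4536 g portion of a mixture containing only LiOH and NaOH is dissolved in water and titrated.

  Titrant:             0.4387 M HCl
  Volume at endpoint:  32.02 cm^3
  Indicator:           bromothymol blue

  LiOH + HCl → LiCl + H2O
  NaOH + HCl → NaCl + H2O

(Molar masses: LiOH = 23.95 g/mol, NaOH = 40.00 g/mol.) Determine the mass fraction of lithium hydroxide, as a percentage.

35.62 %

n(HCl) = 0.03202 × 0.4387 = 0.01405 mol
Let x = n(LiOH), y = n(NaOH).
Titrant: 1x + 1y = 0.01405;  mass: 23.95x + 40.00y = 0.4536
Solving, x = 6.747 × 10^-3 mol, y = 7.300 × 10^-3 mol
mass of LiOH = 6.747 × 10^-3 × 23.95 = 0.1616 g
% LiOH = 0.1616 / 0.4536 × 100 = 35.62 %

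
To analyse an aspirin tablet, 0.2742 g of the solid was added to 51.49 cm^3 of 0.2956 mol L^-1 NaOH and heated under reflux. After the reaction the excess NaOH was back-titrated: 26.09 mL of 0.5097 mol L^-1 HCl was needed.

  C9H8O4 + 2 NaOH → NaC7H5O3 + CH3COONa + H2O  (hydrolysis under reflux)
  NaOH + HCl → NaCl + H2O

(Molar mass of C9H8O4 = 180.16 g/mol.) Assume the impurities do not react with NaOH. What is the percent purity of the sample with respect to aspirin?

n(NaOH) added = 0.05149 × 0.2956 = 0.01522 mol
n(HCl) used in back-titration = 0.02609 × 0.5097 = 0.01330 mol
n(NaOH) left over = 0.01330 mol (1:1 ratio)
n(NaOH) consumed by analyte = 0.01522 − 0.01330 = 1.922 × 10^-3 mol
From the 1:2 ratio, n(C9H8O4) = 1/2 × 1.922 × 10^-3 = 9.612 × 10^-4 mol
mass of C9H8O4 = 9.612 × 10^-4 × 180.16 = 0.1732 g
% C9H8O4 = 0.1732 / 0.2742 × 100 = 63.15 %

63.15 %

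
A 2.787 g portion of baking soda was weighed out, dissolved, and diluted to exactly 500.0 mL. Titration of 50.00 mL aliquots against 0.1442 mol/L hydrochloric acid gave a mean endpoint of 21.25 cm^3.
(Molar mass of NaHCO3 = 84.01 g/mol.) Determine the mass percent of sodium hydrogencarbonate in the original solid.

NaHCO3 + HCl → NaCl + H2O + CO2
n(HCl) per titration = 0.02125 × 0.1442 = 3.064 × 10^-3 mol
n(NaHCO3) in each aliquot = 3.064 × 10^-3 mol (1:1 ratio)
n(NaHCO3) in the whole flask = 3.064 × 10^-3 × 500.0/50.00 = 0.03064 mol
mass of NaHCO3 = 0.03064 × 84.01 = 2.574 g
% NaHCO3 = 2.574 / 2.787 × 100 = 92.37 %

92.37 %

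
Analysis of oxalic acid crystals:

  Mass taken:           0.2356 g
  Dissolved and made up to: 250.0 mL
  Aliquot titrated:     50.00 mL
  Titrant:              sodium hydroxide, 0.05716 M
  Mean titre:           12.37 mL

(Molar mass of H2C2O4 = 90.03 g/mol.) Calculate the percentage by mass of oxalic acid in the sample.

67.55 %

H2C2O4 + 2 NaOH → Na2C2O4 + 2 H2O
n(NaOH) per titration = 0.01237 × 0.05716 = 7.071 × 10^-4 mol
From the 1:2 ratio, n(H2C2O4) in each aliquot = 1/2 × 7.071 × 10^-4 = 3.535 × 10^-4 mol
n(H2C2O4) in the whole flask = 3.535 × 10^-4 × 250.0/50.00 = 1.768 × 10^-3 mol
mass of H2C2O4 = 1.768 × 10^-3 × 90.03 = 0.1591 g
% H2C2O4 = 0.1591 / 0.2356 × 100 = 67.55 %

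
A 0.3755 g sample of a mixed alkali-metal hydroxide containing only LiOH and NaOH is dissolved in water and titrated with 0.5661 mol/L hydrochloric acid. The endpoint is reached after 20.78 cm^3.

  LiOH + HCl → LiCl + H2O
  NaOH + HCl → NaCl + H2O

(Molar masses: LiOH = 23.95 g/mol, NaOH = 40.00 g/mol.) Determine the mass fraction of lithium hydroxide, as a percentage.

n(HCl) = 0.02078 × 0.5661 = 0.01176 mol
Let x = n(LiOH), y = n(NaOH).
Titrant: 1x + 1y = 0.01176;  mass: 23.95x + 40.00y = 0.3755
Solving, x = 5.922 × 10^-3 mol, y = 5.842 × 10^-3 mol
mass of LiOH = 5.922 × 10^-3 × 23.95 = 0.1418 g
% LiOH = 0.1418 / 0.3755 × 100 = 37.77 %

37.77 %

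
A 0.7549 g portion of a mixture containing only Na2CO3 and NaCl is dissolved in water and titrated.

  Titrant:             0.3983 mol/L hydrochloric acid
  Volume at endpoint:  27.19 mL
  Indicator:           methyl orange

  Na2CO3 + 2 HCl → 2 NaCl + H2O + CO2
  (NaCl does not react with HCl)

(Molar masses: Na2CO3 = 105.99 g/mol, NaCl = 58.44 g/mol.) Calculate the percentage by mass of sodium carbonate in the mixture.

76.03 %

n(HCl) = 0.02719 × 0.3983 = 0.01083 mol
Let x = n(Na2CO3), y = n(NaCl).
Titrant: 2x = 0.01083;  mass: 105.99x + 58.44y = 0.7549
Solving, x = 5.415 × 10^-3 mol, y = 3.097 × 10^-3 mol
mass of Na2CO3 = 5.415 × 10^-3 × 105.99 = 0.5739 g
% Na2CO3 = 0.5739 / 0.7549 × 100 = 76.03 %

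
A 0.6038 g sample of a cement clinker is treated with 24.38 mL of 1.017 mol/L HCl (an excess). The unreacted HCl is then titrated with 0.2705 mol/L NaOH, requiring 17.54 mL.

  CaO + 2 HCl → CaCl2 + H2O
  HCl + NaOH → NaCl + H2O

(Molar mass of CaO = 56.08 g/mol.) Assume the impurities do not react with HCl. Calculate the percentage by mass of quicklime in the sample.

n(HCl) added = 0.02438 × 1.017 = 0.02479 mol
n(NaOH) used in back-titration = 0.01754 × 0.2705 = 4.745 × 10^-3 mol
n(HCl) left over = 4.745 × 10^-3 mol (1:1 ratio)
n(HCl) consumed by analyte = 0.02479 − 4.745 × 10^-3 = 0.02005 mol
From the 1:2 ratio, n(CaO) = 1/2 × 0.02005 = 0.01002 mol
mass of CaO = 0.01002 × 56.08 = 0.5622 g
% CaO = 0.5622 / 0.6038 × 100 = 93.11 %

93.11 %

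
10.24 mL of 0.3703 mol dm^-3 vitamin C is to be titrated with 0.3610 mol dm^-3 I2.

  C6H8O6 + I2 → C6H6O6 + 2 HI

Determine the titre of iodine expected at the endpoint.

10.50 mL

n(C6H8O6) = 0.01024 L × 0.3703 mol/L = 3.792 × 10^-3 mol
n(I2) = 3.792 × 10^-3 mol (1:1 stoichiometry)
V(I2) = 3.792 × 10^-3 mol / 0.3610 mol/L = 0.01050 L = 10.50 mL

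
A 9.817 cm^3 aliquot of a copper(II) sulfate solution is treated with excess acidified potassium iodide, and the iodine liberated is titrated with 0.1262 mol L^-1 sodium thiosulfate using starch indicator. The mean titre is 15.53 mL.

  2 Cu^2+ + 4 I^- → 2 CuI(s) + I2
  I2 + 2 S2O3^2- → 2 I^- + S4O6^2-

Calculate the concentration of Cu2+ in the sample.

n(S2O3^2-) = 0.01553 × 0.1262 = 1.960 × 10^-3 mol
n(I2) = n(S2O3^2-)/2 = 9.799 × 10^-4 mol
From the 2:1 ratio, n(Cu2+) in the aliquot = 2/1 × 9.799 × 10^-4 = 1.960 × 10^-3 mol
[Cu2+] = 1.960 × 10^-3 / 0.009817 = 0.1996 mol/L

0.1996 mol/L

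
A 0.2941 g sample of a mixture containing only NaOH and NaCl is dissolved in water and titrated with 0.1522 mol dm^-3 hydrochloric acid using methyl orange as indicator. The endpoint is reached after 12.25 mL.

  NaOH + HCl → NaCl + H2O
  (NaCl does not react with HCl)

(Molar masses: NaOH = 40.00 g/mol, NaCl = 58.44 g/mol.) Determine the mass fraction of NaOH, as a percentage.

n(HCl) = 0.01225 × 0.1522 = 1.864 × 10^-3 mol
Let x = n(NaOH), y = n(NaCl).
Titrant: 1x = 1.864 × 10^-3;  mass: 40.00x + 58.44y = 0.2941
Solving, x = 1.864 × 10^-3 mol, y = 3.756 × 10^-3 mol
mass of NaOH = 1.864 × 10^-3 × 40.00 = 0.07458 g
% NaOH = 0.07458 / 0.2941 × 100 = 25.36 %

25.36 %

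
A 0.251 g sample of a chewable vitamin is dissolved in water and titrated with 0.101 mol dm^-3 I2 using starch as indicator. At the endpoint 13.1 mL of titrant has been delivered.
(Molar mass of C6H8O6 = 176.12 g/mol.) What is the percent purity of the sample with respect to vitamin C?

C6H8O6 + I2 → C6H6O6 + 2 HI
n(I2) = 0.0131 L × 0.101 mol/L = 1.32 × 10^-3 mol
n(C6H8O6) = 1.32 × 10^-3 mol (1:1 ratio)
mass of C6H8O6 = 1.32 × 10^-3 × 176.12 g/mol = 0.233 g
% C6H8O6 = 0.233 / 0.251 × 100 = 92.8 %

92.8 %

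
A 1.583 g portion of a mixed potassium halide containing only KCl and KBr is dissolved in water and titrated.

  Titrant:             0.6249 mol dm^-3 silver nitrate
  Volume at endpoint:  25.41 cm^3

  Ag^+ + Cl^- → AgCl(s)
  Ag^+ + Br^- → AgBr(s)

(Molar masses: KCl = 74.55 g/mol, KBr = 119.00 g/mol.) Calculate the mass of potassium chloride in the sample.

0.5142 g

n(AgNO3) = 0.02541 × 0.6249 = 0.01588 mol
Let x = n(KCl), y = n(KBr).
Titrant: 1x + 1y = 0.01588;  mass: 74.55x + 119.00y = 1.583
Solving, x = 6.897 × 10^-3 mol, y = 8.982 × 10^-3 mol
mass of KCl = 6.897 × 10^-3 × 74.55 = 0.5142 g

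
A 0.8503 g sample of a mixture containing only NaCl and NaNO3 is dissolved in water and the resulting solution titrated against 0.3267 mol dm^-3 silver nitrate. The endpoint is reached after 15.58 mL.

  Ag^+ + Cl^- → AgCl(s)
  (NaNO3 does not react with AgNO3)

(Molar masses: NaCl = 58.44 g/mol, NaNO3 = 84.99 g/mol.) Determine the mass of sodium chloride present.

n(AgNO3) = 0.01558 × 0.3267 = 5.090 × 10^-3 mol
Let x = n(NaCl), y = n(NaNO3).
Titrant: 1x = 5.090 × 10^-3;  mass: 58.44x + 84.99y = 0.8503
Solving, x = 5.090 × 10^-3 mol, y = 6.505 × 10^-3 mol
mass of NaCl = 5.090 × 10^-3 × 58.44 = 0.2975 g

0.2975 g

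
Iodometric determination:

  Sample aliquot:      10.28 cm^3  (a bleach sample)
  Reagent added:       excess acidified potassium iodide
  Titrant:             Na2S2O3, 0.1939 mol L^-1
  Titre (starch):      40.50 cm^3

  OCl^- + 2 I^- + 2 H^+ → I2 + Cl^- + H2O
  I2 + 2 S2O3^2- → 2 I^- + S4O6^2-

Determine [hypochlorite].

n(S2O3^2-) = 0.04050 × 0.1939 = 7.853 × 10^-3 mol
n(I2) = n(S2O3^2-)/2 = 3.926 × 10^-3 mol
n(OCl^-) in the aliquot = 3.926 × 10^-3 mol (1:1 ratio)
[OCl^-] = 3.926 × 10^-3 / 0.01028 = 0.3820 mol/L

0.3820 mol/L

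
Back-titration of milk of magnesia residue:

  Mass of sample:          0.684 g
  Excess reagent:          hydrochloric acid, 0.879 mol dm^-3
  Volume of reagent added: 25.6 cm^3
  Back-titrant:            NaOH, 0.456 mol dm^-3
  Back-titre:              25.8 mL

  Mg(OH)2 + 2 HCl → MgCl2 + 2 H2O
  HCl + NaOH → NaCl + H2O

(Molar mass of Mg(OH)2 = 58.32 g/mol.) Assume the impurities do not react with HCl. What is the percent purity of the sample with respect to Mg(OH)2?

n(HCl) added = 0.0256 × 0.879 = 0.0225 mol
n(NaOH) used in back-titration = 0.0258 × 0.456 = 0.0118 mol
n(HCl) left over = 0.0118 mol (1:1 ratio)
n(HCl) consumed by analyte = 0.0225 − 0.0118 = 0.0107 mol
From the 1:2 ratio, n(Mg(OH)2) = 1/2 × 0.0107 = 5.37 × 10^-3 mol
mass of Mg(OH)2 = 5.37 × 10^-3 × 58.32 = 0.313 g
% Mg(OH)2 = 0.313 / 0.684 × 100 = 45.8 %

45.8 %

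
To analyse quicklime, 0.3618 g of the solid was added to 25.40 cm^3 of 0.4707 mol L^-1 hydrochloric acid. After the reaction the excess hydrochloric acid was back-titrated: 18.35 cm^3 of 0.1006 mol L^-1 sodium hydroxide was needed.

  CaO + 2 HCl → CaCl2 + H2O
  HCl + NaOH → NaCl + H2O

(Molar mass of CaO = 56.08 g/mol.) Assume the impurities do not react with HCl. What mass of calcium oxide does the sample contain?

n(HCl) added = 0.02540 × 0.4707 = 0.01196 mol
n(NaOH) used in back-titration = 0.01835 × 0.1006 = 1.846 × 10^-3 mol
n(HCl) left over = 1.846 × 10^-3 mol (1:1 ratio)
n(HCl) consumed by analyte = 0.01196 − 1.846 × 10^-3 = 0.01011 mol
From the 1:2 ratio, n(CaO) = 1/2 × 0.01011 = 5.055 × 10^-3 mol
mass of CaO = 5.055 × 10^-3 × 56.08 = 0.2835 g

0.2835 g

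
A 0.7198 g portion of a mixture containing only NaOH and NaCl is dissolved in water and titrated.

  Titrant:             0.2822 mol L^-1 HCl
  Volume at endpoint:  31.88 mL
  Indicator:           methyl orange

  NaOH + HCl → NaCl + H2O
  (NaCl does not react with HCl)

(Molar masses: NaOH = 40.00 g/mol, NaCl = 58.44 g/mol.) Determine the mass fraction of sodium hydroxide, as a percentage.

49.99 %

n(HCl) = 0.03188 × 0.2822 = 8.997 × 10^-3 mol
Let x = n(NaOH), y = n(NaCl).
Titrant: 1x = 8.997 × 10^-3;  mass: 40.00x + 58.44y = 0.7198
Solving, x = 8.997 × 10^-3 mol, y = 6.159 × 10^-3 mol
mass of NaOH = 8.997 × 10^-3 × 40.00 = 0.3599 g
% NaOH = 0.3599 / 0.7198 × 100 = 49.99 %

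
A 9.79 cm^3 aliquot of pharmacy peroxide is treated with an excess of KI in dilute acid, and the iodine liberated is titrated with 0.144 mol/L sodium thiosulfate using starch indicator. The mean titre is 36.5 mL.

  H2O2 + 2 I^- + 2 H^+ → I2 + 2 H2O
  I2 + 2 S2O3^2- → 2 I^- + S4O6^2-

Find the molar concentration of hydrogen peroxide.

0.268 mol/L

n(S2O3^2-) = 0.0365 × 0.144 = 5.26 × 10^-3 mol
n(I2) = n(S2O3^2-)/2 = 2.63 × 10^-3 mol
n(H2O2) in the aliquot = 2.63 × 10^-3 mol (1:1 ratio)
[H2O2] = 2.63 × 10^-3 / 0.00979 = 0.268 mol/L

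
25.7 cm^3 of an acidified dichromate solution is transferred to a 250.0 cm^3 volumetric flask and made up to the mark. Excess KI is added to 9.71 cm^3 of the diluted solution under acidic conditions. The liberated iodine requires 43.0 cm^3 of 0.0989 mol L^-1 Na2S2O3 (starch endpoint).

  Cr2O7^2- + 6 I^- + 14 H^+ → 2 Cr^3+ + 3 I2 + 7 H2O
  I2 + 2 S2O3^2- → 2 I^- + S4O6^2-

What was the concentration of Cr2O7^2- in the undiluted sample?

n(S2O3^2-) = 0.0430 × 0.0989 = 4.25 × 10^-3 mol
n(I2) = n(S2O3^2-)/2 = 2.13 × 10^-3 mol
From the 1:3 ratio, n(Cr2O7^2-) in the aliquot = 1/3 × 2.13 × 10^-3 = 7.09 × 10^-4 mol
[Cr2O7^2-]_dilute = 7.09 × 10^-4 / 0.00971 = 0.0730 mol/L
[Cr2O7^2-]_original = 0.0730 × 250.0/25.7 = 0.710 mol/L

0.710 mol/L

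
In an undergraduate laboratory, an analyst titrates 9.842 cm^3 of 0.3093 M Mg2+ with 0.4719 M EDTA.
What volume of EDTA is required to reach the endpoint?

6.451 mL

Mg^2+ + EDTA^4- → [Mg(EDTA)]^2-
n(Mg2+) = 0.009842 L × 0.3093 mol/L = 3.044 × 10^-3 mol
n(EDTA) = 3.044 × 10^-3 mol (1:1 stoichiometry)
V(EDTA) = 3.044 × 10^-3 mol / 0.4719 mol/L = 0.006451 L = 6.451 mL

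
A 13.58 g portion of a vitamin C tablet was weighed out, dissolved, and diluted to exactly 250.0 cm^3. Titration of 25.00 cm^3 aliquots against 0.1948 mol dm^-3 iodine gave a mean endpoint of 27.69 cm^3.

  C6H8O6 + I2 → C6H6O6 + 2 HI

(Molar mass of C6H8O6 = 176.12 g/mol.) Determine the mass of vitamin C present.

9.500 g

n(I2) per titration = 0.02769 × 0.1948 = 5.394 × 10^-3 mol
n(C6H8O6) in each aliquot = 5.394 × 10^-3 mol (1:1 ratio)
n(C6H8O6) in the whole flask = 5.394 × 10^-3 × 250.0/25.00 = 0.05394 mol
mass of C6H8O6 = 0.05394 × 176.12 = 9.500 g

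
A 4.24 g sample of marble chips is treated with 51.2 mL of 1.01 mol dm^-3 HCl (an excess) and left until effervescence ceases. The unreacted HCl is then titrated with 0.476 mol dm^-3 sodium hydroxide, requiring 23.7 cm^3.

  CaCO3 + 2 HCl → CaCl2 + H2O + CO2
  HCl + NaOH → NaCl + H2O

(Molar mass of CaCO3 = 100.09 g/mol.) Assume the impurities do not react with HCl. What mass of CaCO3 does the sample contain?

2.02 g

n(HCl) added = 0.0512 × 1.01 = 0.0517 mol
n(NaOH) used in back-titration = 0.0237 × 0.476 = 0.0113 mol
n(HCl) left over = 0.0113 mol (1:1 ratio)
n(HCl) consumed by analyte = 0.0517 − 0.0113 = 0.0404 mol
From the 1:2 ratio, n(CaCO3) = 1/2 × 0.0404 = 0.0202 mol
mass of CaCO3 = 0.0202 × 100.09 = 2.02 g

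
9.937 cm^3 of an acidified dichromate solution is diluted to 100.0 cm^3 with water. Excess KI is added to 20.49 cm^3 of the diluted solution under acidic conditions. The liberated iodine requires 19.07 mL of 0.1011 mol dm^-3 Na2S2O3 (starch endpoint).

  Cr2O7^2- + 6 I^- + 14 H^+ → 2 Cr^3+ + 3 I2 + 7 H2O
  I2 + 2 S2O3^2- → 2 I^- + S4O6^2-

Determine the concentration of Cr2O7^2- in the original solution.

n(S2O3^2-) = 0.01907 × 0.1011 = 1.928 × 10^-3 mol
n(I2) = n(S2O3^2-)/2 = 9.640 × 10^-4 mol
From the 1:3 ratio, n(Cr2O7^2-) in the aliquot = 1/3 × 9.640 × 10^-4 = 3.213 × 10^-4 mol
[Cr2O7^2-]_dilute = 3.213 × 10^-4 / 0.02049 = 0.01568 mol/L
[Cr2O7^2-]_original = 0.01568 × 100.0/9.937 = 0.1578 mol/L

0.1578 mol/L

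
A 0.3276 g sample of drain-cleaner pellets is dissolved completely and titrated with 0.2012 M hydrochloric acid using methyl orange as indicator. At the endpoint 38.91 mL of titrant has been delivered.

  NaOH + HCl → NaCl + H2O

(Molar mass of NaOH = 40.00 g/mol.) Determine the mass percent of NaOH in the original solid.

n(HCl) = 0.03891 L × 0.2012 mol/L = 7.829 × 10^-3 mol
n(NaOH) = 7.829 × 10^-3 mol (1:1 ratio)
mass of NaOH = 7.829 × 10^-3 × 40.00 g/mol = 0.3131 g
% NaOH = 0.3131 / 0.3276 × 100 = 95.59 %

95.59 %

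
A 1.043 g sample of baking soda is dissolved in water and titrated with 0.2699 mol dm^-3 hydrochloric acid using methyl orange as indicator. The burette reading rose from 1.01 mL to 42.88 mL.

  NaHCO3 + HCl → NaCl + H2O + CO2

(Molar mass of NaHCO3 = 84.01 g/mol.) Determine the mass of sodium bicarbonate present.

0.9494 g

n(HCl) = 0.04187 L × 0.2699 mol/L = 0.01130 mol
n(NaHCO3) = 0.01130 mol (1:1 ratio)
mass of NaHCO3 = 0.01130 × 84.01 g/mol = 0.9494 g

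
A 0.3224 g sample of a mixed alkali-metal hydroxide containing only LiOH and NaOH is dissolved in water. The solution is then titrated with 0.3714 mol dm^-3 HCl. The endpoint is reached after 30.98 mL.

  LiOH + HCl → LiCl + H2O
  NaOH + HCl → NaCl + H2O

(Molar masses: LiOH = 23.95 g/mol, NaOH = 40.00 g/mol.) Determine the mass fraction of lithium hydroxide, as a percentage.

n(HCl) = 0.03098 × 0.3714 = 0.01151 mol
Let x = n(LiOH), y = n(NaOH).
Titrant: 1x + 1y = 0.01151;  mass: 23.95x + 40.00y = 0.3224
Solving, x = 8.588 × 10^-3 mol, y = 2.918 × 10^-3 mol
mass of LiOH = 8.588 × 10^-3 × 23.95 = 0.2057 g
% LiOH = 0.2057 / 0.3224 × 100 = 63.80 %

63.80 %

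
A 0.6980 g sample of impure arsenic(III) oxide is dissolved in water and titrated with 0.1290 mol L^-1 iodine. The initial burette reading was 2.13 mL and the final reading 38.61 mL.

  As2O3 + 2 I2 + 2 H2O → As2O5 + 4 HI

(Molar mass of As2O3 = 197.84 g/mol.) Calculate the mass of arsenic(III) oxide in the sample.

0.4655 g

n(I2) = 0.03648 L × 0.1290 mol/L = 4.706 × 10^-3 mol
From the 1:2 ratio, n(As2O3) = 1/2 × 4.706 × 10^-3 = 2.353 × 10^-3 mol
mass of As2O3 = 2.353 × 10^-3 × 197.84 g/mol = 0.4655 g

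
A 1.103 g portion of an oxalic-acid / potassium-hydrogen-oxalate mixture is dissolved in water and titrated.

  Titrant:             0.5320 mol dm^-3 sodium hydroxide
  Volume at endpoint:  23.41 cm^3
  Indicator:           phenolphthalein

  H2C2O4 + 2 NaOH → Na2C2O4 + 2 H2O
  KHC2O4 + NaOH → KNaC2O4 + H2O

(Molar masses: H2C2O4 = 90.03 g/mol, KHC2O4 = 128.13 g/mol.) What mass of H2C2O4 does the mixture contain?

n(NaOH) = 0.02341 × 0.5320 = 0.01245 mol
Let x = n(H2C2O4), y = n(KHC2O4).
Titrant: 2x + 1y = 0.01245;  mass: 90.03x + 128.13y = 1.103
Solving, x = 2.964 × 10^-3 mol, y = 6.526 × 10^-3 mol
mass of H2C2O4 = 2.964 × 10^-3 × 90.03 = 0.2669 g

0.2669 g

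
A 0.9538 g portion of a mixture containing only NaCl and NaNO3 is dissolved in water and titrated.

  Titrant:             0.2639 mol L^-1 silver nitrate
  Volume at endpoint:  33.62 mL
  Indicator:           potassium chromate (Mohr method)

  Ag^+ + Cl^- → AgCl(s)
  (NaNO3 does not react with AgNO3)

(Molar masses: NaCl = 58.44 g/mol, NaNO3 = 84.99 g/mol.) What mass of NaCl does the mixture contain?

n(AgNO3) = 0.03362 × 0.2639 = 8.872 × 10^-3 mol
Let x = n(NaCl), y = n(NaNO3).
Titrant: 1x = 8.872 × 10^-3;  mass: 58.44x + 84.99y = 0.9538
Solving, x = 8.872 × 10^-3 mol, y = 5.122 × 10^-3 mol
mass of NaCl = 8.872 × 10^-3 × 58.44 = 0.5185 g

0.5185 g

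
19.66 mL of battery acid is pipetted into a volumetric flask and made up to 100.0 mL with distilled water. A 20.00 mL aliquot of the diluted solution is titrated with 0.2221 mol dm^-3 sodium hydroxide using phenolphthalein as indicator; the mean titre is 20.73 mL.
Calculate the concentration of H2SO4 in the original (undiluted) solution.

H2SO4 + 2 NaOH → Na2SO4 + 2 H2O
n(NaOH) = 0.02073 × 0.2221 = 4.604 × 10^-3 mol
From the 1:2 ratio, n(H2SO4) in the aliquot = 1/2 × 4.604 × 10^-3 = 2.302 × 10^-3 mol
[H2SO4]_dilute = 2.302 × 10^-3 / 0.02000 = 0.1151 mol/L
Dilution factor = 100.0 / 19.66 = 5.086
[H2SO4]_stock = 0.1151 × 5.086 = 0.5855 mol/L

0.5855 mol/L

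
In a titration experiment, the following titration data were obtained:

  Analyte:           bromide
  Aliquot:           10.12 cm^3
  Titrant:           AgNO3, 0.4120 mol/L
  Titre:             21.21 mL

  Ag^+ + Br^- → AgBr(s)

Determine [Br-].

0.8635 mol/L

n(AgNO3) = 0.02121 L × 0.4120 mol/L = 8.739 × 10^-3 mol
n(Br-) = 8.739 × 10^-3 mol (1:1 mole ratio)
[Br-] = 8.739 × 10^-3 mol / 0.01012 L = 0.8635 mol/L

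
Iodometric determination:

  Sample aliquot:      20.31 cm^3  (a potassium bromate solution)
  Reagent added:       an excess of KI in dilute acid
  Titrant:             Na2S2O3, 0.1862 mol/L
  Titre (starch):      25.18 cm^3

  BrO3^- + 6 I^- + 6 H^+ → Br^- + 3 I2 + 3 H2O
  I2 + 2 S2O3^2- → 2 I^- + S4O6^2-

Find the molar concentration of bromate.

n(S2O3^2-) = 0.02518 × 0.1862 = 4.689 × 10^-3 mol
n(I2) = n(S2O3^2-)/2 = 2.344 × 10^-3 mol
From the 1:3 ratio, n(BrO3^-) in the aliquot = 1/3 × 2.344 × 10^-3 = 7.814 × 10^-4 mol
[BrO3^-] = 7.814 × 10^-4 / 0.02031 = 0.03847 mol/L

0.03847 mol/L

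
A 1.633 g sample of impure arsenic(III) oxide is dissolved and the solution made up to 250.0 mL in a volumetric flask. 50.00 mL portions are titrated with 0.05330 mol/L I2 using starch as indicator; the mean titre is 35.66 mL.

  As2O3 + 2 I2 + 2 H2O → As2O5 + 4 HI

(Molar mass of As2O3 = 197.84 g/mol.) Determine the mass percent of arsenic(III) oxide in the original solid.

57.57 %

n(I2) per titration = 0.03566 × 0.05330 = 1.901 × 10^-3 mol
From the 1:2 ratio, n(As2O3) in each aliquot = 1/2 × 1.901 × 10^-3 = 9.503 × 10^-4 mol
n(As2O3) in the whole flask = 9.503 × 10^-4 × 250.0/50.00 = 4.752 × 10^-3 mol
mass of As2O3 = 4.752 × 10^-3 × 197.84 = 0.9401 g
% As2O3 = 0.9401 / 1.633 × 100 = 57.57 %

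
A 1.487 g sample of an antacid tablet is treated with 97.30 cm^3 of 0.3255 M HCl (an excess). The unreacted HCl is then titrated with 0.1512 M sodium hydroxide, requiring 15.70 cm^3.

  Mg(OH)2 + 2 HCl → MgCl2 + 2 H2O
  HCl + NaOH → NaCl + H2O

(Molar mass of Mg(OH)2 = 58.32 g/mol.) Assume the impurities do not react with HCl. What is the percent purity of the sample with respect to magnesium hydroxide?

57.45 %

n(HCl) added = 0.09730 × 0.3255 = 0.03167 mol
n(NaOH) used in back-titration = 0.01570 × 0.1512 = 2.374 × 10^-3 mol
n(HCl) left over = 2.374 × 10^-3 mol (1:1 ratio)
n(HCl) consumed by analyte = 0.03167 − 2.374 × 10^-3 = 0.02930 mol
From the 1:2 ratio, n(Mg(OH)2) = 1/2 × 0.02930 = 0.01465 mol
mass of Mg(OH)2 = 0.01465 × 58.32 = 0.8543 g
% Mg(OH)2 = 0.8543 / 1.487 × 100 = 57.45 %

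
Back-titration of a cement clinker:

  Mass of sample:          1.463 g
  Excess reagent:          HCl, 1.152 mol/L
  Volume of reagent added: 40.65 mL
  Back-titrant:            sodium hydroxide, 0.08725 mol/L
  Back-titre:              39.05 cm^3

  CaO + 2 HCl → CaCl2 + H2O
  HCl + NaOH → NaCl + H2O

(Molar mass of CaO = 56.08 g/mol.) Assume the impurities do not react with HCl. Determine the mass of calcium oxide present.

1.218 g

n(HCl) added = 0.04065 × 1.152 = 0.04683 mol
n(NaOH) used in back-titration = 0.03905 × 0.08725 = 3.407 × 10^-3 mol
n(HCl) left over = 3.407 × 10^-3 mol (1:1 ratio)
n(HCl) consumed by analyte = 0.04683 − 3.407 × 10^-3 = 0.04342 mol
From the 1:2 ratio, n(CaO) = 1/2 × 0.04342 = 0.02171 mol
mass of CaO = 0.02171 × 56.08 = 1.218 g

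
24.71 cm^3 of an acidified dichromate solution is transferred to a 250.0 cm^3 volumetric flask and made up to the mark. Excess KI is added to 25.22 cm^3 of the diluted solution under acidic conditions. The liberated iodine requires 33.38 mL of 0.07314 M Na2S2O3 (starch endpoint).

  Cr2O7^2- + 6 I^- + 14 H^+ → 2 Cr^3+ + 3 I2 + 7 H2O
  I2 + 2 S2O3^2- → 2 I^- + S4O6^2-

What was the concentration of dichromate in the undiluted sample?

n(S2O3^2-) = 0.03338 × 0.07314 = 2.441 × 10^-3 mol
n(I2) = n(S2O3^2-)/2 = 1.221 × 10^-3 mol
From the 1:3 ratio, n(Cr2O7^2-) in the aliquot = 1/3 × 1.221 × 10^-3 = 4.069 × 10^-4 mol
[Cr2O7^2-]_dilute = 4.069 × 10^-4 / 0.02522 = 0.01613 mol/L
[Cr2O7^2-]_original = 0.01613 × 250.0/24.71 = 0.1632 mol/L

0.1632 M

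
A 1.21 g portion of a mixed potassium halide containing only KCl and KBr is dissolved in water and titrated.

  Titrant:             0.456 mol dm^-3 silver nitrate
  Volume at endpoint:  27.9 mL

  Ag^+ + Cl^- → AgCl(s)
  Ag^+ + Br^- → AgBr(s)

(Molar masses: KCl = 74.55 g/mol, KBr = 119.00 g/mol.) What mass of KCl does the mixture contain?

n(AgNO3) = 0.0279 × 0.456 = 0.0127 mol
Let x = n(KCl), y = n(KBr).
Titrant: 1x + 1y = 0.0127;  mass: 74.55x + 119.00y = 1.21
Solving, x = 6.84 × 10^-3 mol, y = 5.88 × 10^-3 mol
mass of KCl = 6.84 × 10^-3 × 74.55 = 0.510 g

0.510 g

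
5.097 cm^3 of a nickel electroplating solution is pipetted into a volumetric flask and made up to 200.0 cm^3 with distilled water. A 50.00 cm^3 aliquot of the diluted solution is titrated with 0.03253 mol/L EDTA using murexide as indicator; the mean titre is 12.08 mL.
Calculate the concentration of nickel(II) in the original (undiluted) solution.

0.3084 mol/L

Ni^2+ + EDTA^4- → [Ni(EDTA)]^2-
n(EDTA) = 0.01208 × 0.03253 = 3.930 × 10^-4 mol
n(Ni2+) in the aliquot = 3.930 × 10^-4 mol (1:1 ratio)
[Ni2+]_dilute = 3.930 × 10^-4 / 0.05000 = 0.007859 mol/L
Dilution factor = 200.0 / 5.097 = 39.24
[Ni2+]_stock = 0.007859 × 39.24 = 0.3084 mol/L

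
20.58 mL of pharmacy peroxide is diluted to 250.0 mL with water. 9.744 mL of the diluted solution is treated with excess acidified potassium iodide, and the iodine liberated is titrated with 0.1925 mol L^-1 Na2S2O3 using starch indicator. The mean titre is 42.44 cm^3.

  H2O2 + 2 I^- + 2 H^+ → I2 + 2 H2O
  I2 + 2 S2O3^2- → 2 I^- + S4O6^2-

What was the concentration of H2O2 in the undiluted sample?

n(S2O3^2-) = 0.04244 × 0.1925 = 8.170 × 10^-3 mol
n(I2) = n(S2O3^2-)/2 = 4.085 × 10^-3 mol
n(H2O2) in the aliquot = 4.085 × 10^-3 mol (1:1 ratio)
[H2O2]_dilute = 4.085 × 10^-3 / 0.009744 = 0.4192 mol/L
[H2O2]_original = 0.4192 × 250.0/20.58 = 5.093 mol/L

5.093 mol/L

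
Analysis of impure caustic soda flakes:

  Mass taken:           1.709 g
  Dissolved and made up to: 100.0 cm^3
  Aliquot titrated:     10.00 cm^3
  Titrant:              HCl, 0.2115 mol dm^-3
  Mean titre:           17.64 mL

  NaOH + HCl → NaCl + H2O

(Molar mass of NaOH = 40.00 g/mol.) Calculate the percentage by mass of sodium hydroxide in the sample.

n(HCl) per titration = 0.01764 × 0.2115 = 3.731 × 10^-3 mol
n(NaOH) in each aliquot = 3.731 × 10^-3 mol (1:1 ratio)
n(NaOH) in the whole flask = 3.731 × 10^-3 × 100.0/10.00 = 0.03731 mol
mass of NaOH = 0.03731 × 40.00 = 1.492 g
% NaOH = 1.492 / 1.709 × 100 = 87.32 %

87.32 %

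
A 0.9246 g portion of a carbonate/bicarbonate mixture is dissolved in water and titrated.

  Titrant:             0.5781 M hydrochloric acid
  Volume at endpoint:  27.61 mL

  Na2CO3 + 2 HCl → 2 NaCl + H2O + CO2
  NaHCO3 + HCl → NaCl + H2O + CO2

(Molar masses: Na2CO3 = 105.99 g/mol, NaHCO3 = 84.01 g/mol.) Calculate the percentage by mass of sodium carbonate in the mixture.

76.94 %

n(HCl) = 0.02761 × 0.5781 = 0.01596 mol
Let x = n(Na2CO3), y = n(NaHCO3).
Titrant: 2x + 1y = 0.01596;  mass: 105.99x + 84.01y = 0.9246
Solving, x = 6.711 × 10^-3 mol, y = 2.538 × 10^-3 mol
mass of Na2CO3 = 6.711 × 10^-3 × 105.99 = 0.7113 g
% Na2CO3 = 0.7113 / 0.9246 × 100 = 76.94 %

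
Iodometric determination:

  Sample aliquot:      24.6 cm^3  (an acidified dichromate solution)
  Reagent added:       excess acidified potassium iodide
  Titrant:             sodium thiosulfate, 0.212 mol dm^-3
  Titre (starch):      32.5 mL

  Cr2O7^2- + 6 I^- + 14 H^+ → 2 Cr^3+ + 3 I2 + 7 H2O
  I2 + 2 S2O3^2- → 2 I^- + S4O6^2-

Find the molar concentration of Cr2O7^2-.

n(S2O3^2-) = 0.0325 × 0.212 = 6.89 × 10^-3 mol
n(I2) = n(S2O3^2-)/2 = 3.44 × 10^-3 mol
From the 1:3 ratio, n(Cr2O7^2-) in the aliquot = 1/3 × 3.44 × 10^-3 = 1.15 × 10^-3 mol
[Cr2O7^2-] = 1.15 × 10^-3 / 0.0246 = 0.0467 mol/L

0.0467 mol/L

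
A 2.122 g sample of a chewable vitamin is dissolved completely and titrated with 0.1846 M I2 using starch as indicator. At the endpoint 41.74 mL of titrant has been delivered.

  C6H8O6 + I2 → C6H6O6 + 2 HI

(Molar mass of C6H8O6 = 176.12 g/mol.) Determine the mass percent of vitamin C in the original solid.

n(I2) = 0.04174 L × 0.1846 mol/L = 7.705 × 10^-3 mol
n(C6H8O6) = 7.705 × 10^-3 mol (1:1 ratio)
mass of C6H8O6 = 7.705 × 10^-3 × 176.12 g/mol = 1.357 g
% C6H8O6 = 1.357 / 2.122 × 100 = 63.95 %

63.95 %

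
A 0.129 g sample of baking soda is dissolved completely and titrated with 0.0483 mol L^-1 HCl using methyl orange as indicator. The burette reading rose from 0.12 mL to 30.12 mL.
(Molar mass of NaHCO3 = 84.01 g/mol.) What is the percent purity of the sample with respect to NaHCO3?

NaHCO3 + HCl → NaCl + H2O + CO2
n(HCl) = 0.0300 L × 0.0483 mol/L = 1.45 × 10^-3 mol
n(NaHCO3) = 1.45 × 10^-3 mol (1:1 ratio)
mass of NaHCO3 = 1.45 × 10^-3 × 84.01 g/mol = 0.122 g
% NaHCO3 = 0.122 / 0.129 × 100 = 94.4 %

94.4 %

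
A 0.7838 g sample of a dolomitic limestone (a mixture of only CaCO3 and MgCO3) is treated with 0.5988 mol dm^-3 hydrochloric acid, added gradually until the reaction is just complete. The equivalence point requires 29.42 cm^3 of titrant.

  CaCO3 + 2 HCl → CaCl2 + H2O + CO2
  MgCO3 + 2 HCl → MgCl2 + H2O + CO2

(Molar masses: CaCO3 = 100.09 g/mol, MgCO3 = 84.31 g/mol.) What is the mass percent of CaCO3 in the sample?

n(HCl) = 0.02942 × 0.5988 = 0.01762 mol
Let x = n(CaCO3), y = n(MgCO3).
Titrant: 2x + 2y = 0.01762;  mass: 100.09x + 84.31y = 0.7838
Solving, x = 2.609 × 10^-3 mol, y = 6.199 × 10^-3 mol
mass of CaCO3 = 2.609 × 10^-3 × 100.09 = 0.2611 g
% CaCO3 = 0.2611 / 0.7838 × 100 = 33.32 %

33.32 %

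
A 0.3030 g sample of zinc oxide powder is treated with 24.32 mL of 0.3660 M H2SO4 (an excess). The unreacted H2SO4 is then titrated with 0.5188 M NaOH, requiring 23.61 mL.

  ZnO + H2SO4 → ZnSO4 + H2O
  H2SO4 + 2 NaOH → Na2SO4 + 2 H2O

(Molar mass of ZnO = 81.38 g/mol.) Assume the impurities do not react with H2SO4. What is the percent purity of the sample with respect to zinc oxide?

n(H2SO4) added = 0.02432 × 0.3660 = 8.901 × 10^-3 mol
n(NaOH) used in back-titration = 0.02361 × 0.5188 = 0.01225 mol
From the 1:2 ratio, n(H2SO4) left over = 1/2 × 0.01225 = 6.124 × 10^-3 mol
n(H2SO4) consumed by analyte = 8.901 × 10^-3 − 6.124 × 10^-3 = 2.777 × 10^-3 mol
n(ZnO) = 2.777 × 10^-3 mol (1:1 ratio)
mass of ZnO = 2.777 × 10^-3 × 81.38 = 0.2260 g
% ZnO = 0.2260 / 0.3030 × 100 = 74.58 %

74.58 %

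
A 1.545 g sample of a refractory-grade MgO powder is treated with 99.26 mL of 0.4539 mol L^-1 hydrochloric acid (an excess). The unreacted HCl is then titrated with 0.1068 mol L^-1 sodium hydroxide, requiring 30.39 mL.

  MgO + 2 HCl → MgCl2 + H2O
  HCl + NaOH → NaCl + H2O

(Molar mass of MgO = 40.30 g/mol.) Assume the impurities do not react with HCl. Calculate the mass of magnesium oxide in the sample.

0.8424 g

n(HCl) added = 0.09926 × 0.4539 = 0.04505 mol
n(NaOH) used in back-titration = 0.03039 × 0.1068 = 3.246 × 10^-3 mol
n(HCl) left over = 3.246 × 10^-3 mol (1:1 ratio)
n(HCl) consumed by analyte = 0.04505 − 3.246 × 10^-3 = 0.04181 mol
From the 1:2 ratio, n(MgO) = 1/2 × 0.04181 = 0.02090 mol
mass of MgO = 0.02090 × 40.30 = 0.8424 g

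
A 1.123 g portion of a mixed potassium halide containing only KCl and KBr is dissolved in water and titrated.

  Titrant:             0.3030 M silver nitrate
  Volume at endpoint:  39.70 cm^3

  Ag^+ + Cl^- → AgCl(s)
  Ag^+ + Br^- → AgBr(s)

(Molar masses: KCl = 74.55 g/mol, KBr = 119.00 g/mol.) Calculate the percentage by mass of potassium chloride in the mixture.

n(AgNO3) = 0.03970 × 0.3030 = 0.01203 mol
Let x = n(KCl), y = n(KBr).
Titrant: 1x + 1y = 0.01203;  mass: 74.55x + 119.00y = 1.123
Solving, x = 6.940 × 10^-3 mol, y = 5.090 × 10^-3 mol
mass of KCl = 6.940 × 10^-3 × 74.55 = 0.5173 g
% KCl = 0.5173 / 1.123 × 100 = 46.07 %

46.07 %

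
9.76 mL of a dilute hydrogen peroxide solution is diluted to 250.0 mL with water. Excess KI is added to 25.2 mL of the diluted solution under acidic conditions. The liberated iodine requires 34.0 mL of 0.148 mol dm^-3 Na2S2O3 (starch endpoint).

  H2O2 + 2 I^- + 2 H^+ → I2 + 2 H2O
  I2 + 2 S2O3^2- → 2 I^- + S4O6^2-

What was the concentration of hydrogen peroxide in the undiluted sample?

2.56 mol/L

n(S2O3^2-) = 0.0340 × 0.148 = 5.03 × 10^-3 mol
n(I2) = n(S2O3^2-)/2 = 2.52 × 10^-3 mol
n(H2O2) in the aliquot = 2.52 × 10^-3 mol (1:1 ratio)
[H2O2]_dilute = 2.52 × 10^-3 / 0.0252 = 0.0998 mol/L
[H2O2]_original = 0.0998 × 250.0/9.76 = 2.56 mol/L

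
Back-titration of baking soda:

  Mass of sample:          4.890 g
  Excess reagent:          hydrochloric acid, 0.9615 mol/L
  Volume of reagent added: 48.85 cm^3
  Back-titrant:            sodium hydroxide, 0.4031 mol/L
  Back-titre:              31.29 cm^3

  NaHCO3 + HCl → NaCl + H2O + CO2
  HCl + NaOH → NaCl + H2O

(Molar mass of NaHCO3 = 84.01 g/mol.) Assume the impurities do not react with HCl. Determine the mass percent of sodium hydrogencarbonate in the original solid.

59.02 %

n(HCl) added = 0.04885 × 0.9615 = 0.04697 mol
n(NaOH) used in back-titration = 0.03129 × 0.4031 = 0.01261 mol
n(HCl) left over = 0.01261 mol (1:1 ratio)
n(HCl) consumed by analyte = 0.04697 − 0.01261 = 0.03436 mol
n(NaHCO3) = 0.03436 mol (1:1 ratio)
mass of NaHCO3 = 0.03436 × 84.01 = 2.886 g
% NaHCO3 = 2.886 / 4.890 × 100 = 59.02 %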